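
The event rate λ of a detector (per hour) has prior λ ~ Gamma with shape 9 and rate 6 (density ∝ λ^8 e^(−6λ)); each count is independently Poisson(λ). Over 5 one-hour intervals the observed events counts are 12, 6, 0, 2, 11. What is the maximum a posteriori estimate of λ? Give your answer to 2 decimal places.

λ̂_MAP = 3.55

Σxᵢ = 12+6+0+2+11 = 31, with n = 5.
Posterior ∝ λ^8e^(−6λ) · λ^31e^(−5λ) = λ^39e^(−11λ), i.e. Gamma(shape=40, rate=11).
The mode of a Gamma(a, b) with a ≥ 1 (shape–rate) is (a−1)/b = 39/11 ≈ 3.55.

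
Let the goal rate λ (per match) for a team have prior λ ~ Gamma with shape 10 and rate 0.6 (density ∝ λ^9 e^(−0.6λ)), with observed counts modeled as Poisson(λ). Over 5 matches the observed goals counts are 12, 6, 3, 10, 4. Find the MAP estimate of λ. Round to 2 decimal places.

λ̂_MAP = 7.86

Σxᵢ = 12+6+3+10+4 = 35, with n = 5.
Posterior ∝ λ^9e^(−0.6λ) · λ^35e^(−5λ) = λ^44e^(−5.6λ), i.e. Gamma(shape=45, rate=5.6).
The mode of a Gamma(a, b) with a ≥ 1 (shape–rate) is (a−1)/b = 44/5.6 ≈ 7.86.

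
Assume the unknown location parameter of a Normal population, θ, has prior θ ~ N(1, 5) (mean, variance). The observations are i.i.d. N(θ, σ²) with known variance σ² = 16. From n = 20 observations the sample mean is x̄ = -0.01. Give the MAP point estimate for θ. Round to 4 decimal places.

n = 20, x̄ = -0.01.
For a Normal prior and Normal likelihood with known variance, the posterior is Normal; its mode equals its mean, the precision-weighted average.
Prior precision 1/σ₀² = 1/5 = 0.2; data precision n/σ² = 20/16 = 1.25.
θ̂ = (0.2·1 + 1.25·(-0.01)) / (0.2 + 1.25) = 0.1875/1.45 = 15/116 ≈ 0.1293.

θ̂_MAP = 0.1293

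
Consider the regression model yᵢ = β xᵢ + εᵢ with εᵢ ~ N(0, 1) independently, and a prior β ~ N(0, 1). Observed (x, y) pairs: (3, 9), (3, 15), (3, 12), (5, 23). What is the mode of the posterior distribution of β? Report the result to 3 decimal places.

β̂_MAP = 4.208

log p(β | y) = −Σ(yᵢ − βxᵢ)²/(2·1) − β²/(2·1) + const.
Setting the derivative to zero: Σxᵢ(yᵢ − βxᵢ)/1 − β/1 = 0, so β = Σxᵢyᵢ / (Σxᵢ² + σ²/τ²).
Σxᵢyᵢ = 3·9 + 3·15 + 3·12 + 5·23 = 223; Σxᵢ² = 52; σ²/τ² = 1.
β̂_MAP = 223 / (52 + 1) = 223/53 ≈ 4.208.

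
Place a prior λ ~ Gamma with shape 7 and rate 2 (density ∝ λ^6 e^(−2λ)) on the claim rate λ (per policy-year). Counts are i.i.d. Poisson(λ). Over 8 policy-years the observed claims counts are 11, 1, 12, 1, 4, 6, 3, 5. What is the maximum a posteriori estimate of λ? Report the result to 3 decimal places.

Σxᵢ = 11+1+12+1+4+6+3+5 = 43, with n = 8.
Posterior ∝ λ^6e^(−2λ) · λ^43e^(−8λ) = λ^49e^(−10λ), i.e. Gamma(shape=50, rate=10).
The mode of a Gamma(a, b) with a ≥ 1 (shape–rate) is (a−1)/b = 49/10 ≈ 4.900.

λ̂_MAP = 4.900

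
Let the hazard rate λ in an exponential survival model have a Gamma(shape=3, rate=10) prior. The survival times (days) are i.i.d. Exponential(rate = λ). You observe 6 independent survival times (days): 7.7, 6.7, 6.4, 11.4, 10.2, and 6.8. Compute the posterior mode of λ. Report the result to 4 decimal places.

The Exponential(rate=λ) likelihood is ∝ λ^n e^(−λΣtᵢ). Here n = 6 and Σtᵢ = 7.7 + 6.7 + 6.4 + 11.4 + 10.2 + 6.8 = 49.2.
Posterior ∝ λ^2e^(−10λ) · λ^6e^(−49.2λ) = λ^8e^(−59.2λ), i.e. Gamma(9, 59.2).
Mode = (a−1)/b = 8/59.2 ≈ 0.1351.

λ̂_MAP = 0.1351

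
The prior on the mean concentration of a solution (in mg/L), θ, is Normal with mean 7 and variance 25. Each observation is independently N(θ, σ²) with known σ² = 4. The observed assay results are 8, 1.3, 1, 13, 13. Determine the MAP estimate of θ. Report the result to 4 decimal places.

n = 5; x̄ = (8 + 1.3 + 1 + 13 + 13)/5 = 36.3/5 = 7.26.
For a Normal prior and Normal likelihood with known variance, the posterior is Normal; its mode equals its mean, the precision-weighted average.
Prior precision 1/σ₀² = 1/25 = 0.04; data precision n/σ² = 5/4 = 1.25.
θ̂ = (0.04·7 + 1.25·7.26) / (0.04 + 1.25) = 9.355/1.29 = 1871/258 ≈ 7.2519.

θ̂_MAP = 7.2519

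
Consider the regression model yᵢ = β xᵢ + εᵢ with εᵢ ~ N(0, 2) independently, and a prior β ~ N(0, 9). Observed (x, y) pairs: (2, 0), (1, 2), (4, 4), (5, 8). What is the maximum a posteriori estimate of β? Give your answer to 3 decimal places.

β̂_MAP = 1.255

log p(β | y) = −Σ(yᵢ − βxᵢ)²/(2·2) − β²/(2·9) + const.
Setting the derivative to zero: Σxᵢ(yᵢ − βxᵢ)/2 − β/9 = 0, so β = Σxᵢyᵢ / (Σxᵢ² + σ²/τ²).
Σxᵢyᵢ = 2·0 + 1·2 + 4·4 + 5·8 = 58; Σxᵢ² = 46; σ²/τ² = 2/9.
β̂_MAP = 58 / (46 + 2/9) = 58/(416/9) = 261/208 ≈ 1.255.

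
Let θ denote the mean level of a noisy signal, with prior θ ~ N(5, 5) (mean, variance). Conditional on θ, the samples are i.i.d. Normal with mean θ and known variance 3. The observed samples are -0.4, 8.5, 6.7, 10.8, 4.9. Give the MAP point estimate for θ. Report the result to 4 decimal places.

n = 5; x̄ = ((-0.4) + 8.5 + 6.7 + 10.8 + 4.9)/5 = 30.5/5 = 6.1.
For a Normal prior and Normal likelihood with known variance, the posterior is Normal; its mode equals its mean, the precision-weighted average.
Prior precision 1/σ₀² = 1/5 = 0.2; data precision n/σ² = 5/3.
θ̂ = (0.2·5 + (5/3)·6.1) / (0.2 + 5/3) = (67/6)/(28/15) = 335/56 ≈ 5.9821.

θ̂_MAP = 5.9821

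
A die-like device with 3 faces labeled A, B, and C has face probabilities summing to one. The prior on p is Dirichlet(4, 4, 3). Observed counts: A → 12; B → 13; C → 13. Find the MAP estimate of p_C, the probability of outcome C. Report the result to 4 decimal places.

MAP estimate of p_C = 0.3261

The posterior is Dirichlet(αᵢ + nᵢ) = Dirichlet(16, 17, 16).
For a Dirichlet(a₁,…,a_K) with all aᵢ > 1, the mode has j-th component (aⱼ − 1)/(Σaᵢ − K).
Here Σaᵢ = 49 and K = 3, so p_C = (16 − 1)/(49 − 3) = 15/46 ≈ 0.3261.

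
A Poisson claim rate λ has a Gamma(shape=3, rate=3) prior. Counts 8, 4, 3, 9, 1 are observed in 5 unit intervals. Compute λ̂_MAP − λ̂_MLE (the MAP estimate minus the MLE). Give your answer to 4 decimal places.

MAP − MLE = -1.6250

Σxᵢ = 25. Posterior is Gamma(28, 8); MAP = (28−1)/8 = 27/8 ≈ 3.37500.
MLE = x̄ = 25/5 ≈ 5.00000.
Difference = 27/8 − 25/5 = -13/8 ≈ -1.6250.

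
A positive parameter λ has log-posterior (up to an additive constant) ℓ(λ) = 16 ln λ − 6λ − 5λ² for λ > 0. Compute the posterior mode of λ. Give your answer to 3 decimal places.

λ̂_MAP = 1.000

ℓ'(λ) = 16/λ − 6 − 10λ. Setting this to zero and multiplying by λ: 10λ² + 6λ − 16 = 0.
λ = (−6 + √(6² + 4·10·16)) / (2·10) = (−6 + √676) / 20 = (−6 + 26)/20 = 1.
ℓ''(λ) = −16/λ² − 10 < 0, confirming a maximum.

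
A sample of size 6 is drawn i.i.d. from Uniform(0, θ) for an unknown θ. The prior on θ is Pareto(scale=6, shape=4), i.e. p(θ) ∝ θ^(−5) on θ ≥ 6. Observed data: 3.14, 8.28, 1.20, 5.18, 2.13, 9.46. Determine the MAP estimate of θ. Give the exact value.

θ̂_MAP = 9.46

The Uniform(0, θ) likelihood is θ^(−n) for θ ≥ max(xᵢ), zero otherwise. Here max(xᵢ) = 9.46.
Posterior ∝ θ^(−5) · θ^(−6) = θ^(−11) on θ ≥ max(6, 9.46) = 9.46.
This density is strictly decreasing in θ, so the posterior mode lies at the lower boundary of the support.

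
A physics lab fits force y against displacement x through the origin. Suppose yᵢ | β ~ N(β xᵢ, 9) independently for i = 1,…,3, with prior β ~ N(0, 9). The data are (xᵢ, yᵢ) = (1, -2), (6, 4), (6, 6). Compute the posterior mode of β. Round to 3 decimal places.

log p(β | y) = −Σ(yᵢ − βxᵢ)²/(2·9) − β²/(2·9) + const.
Setting the derivative to zero: Σxᵢ(yᵢ − βxᵢ)/9 − β/9 = 0, so β = Σxᵢyᵢ / (Σxᵢ² + σ²/τ²).
Σxᵢyᵢ = 1·(-2) + 6·4 + 6·6 = 58; Σxᵢ² = 73; σ²/τ² = 1.
β̂_MAP = 58 / (73 + 1) = 58/74 ≈ 0.784.

β̂_MAP = 0.784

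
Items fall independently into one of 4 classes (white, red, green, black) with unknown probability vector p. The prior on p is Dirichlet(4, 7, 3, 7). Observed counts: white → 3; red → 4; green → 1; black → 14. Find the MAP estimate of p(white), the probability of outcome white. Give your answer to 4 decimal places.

MAP estimate of p(white) = 0.1538

The posterior is Dirichlet(αᵢ + nᵢ) = Dirichlet(7, 11, 4, 21).
For a Dirichlet(a₁,…,a_K) with all aᵢ > 1, the mode has j-th component (aⱼ − 1)/(Σaᵢ − K).
Here Σaᵢ = 43 and K = 4, so p(white) = (7 − 1)/(43 − 4) = 6/39 ≈ 0.1538.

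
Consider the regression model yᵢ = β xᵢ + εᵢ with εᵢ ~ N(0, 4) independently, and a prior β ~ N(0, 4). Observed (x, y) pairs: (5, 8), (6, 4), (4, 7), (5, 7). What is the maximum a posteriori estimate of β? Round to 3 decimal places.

log p(β | y) = −Σ(yᵢ − βxᵢ)²/(2·4) − β²/(2·4) + const.
Setting the derivative to zero: Σxᵢ(yᵢ − βxᵢ)/4 − β/4 = 0, so β = Σxᵢyᵢ / (Σxᵢ² + σ²/τ²).
Σxᵢyᵢ = 5·8 + 6·4 + 4·7 + 5·7 = 127; Σxᵢ² = 102; σ²/τ² = 1.
β̂_MAP = 127 / (102 + 1) = 127/103 ≈ 1.233.

β̂_MAP = 1.233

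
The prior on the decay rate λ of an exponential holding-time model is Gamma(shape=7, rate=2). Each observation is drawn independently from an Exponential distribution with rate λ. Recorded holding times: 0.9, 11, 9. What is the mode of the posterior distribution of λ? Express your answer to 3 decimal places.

λ̂_MAP = 0.393

The Exponential(rate=λ) likelihood is ∝ λ^n e^(−λΣtᵢ). Here n = 3 and Σtᵢ = 0.9 + 11 + 9 = 20.9.
Posterior ∝ λ^6e^(−2λ) · λ^3e^(−20.9λ) = λ^9e^(−22.9λ), i.e. Gamma(10, 22.9).
Mode = (a−1)/b = 9/22.9 ≈ 0.393.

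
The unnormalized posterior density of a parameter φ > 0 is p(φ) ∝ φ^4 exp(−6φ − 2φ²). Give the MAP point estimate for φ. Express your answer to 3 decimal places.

φ̂_MAP = 0.500

ℓ'(φ) = 4/φ − 6 − 4φ. Setting this to zero and multiplying by φ: 4φ² + 6φ − 4 = 0.
φ = (−6 + √(6² + 4·4·4)) / (2·4) = (−6 + √100) / 8 = (−6 + 10)/8 = 1/2.
ℓ''(φ) = −4/φ² − 4 < 0, confirming a maximum.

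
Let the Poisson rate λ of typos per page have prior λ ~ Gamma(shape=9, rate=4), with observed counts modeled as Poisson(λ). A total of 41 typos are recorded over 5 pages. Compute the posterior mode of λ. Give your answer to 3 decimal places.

λ̂_MAP = 5.444

Σxᵢ = 41, n = 5.
Posterior ∝ λ^8e^(−4λ) · λ^41e^(−5λ) = λ^49e^(−9λ), i.e. Gamma(shape=50, rate=9).
The mode of a Gamma(a, b) with a ≥ 1 (shape–rate) is (a−1)/b = 49/9 ≈ 5.444.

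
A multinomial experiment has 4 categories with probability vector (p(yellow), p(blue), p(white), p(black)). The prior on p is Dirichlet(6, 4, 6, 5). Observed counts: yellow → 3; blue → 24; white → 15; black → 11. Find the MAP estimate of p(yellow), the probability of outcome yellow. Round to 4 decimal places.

MAP estimate of p(yellow) = 0.1143

The posterior is Dirichlet(αᵢ + nᵢ) = Dirichlet(9, 28, 21, 16).
For a Dirichlet(a₁,…,a_K) with all aᵢ > 1, the mode has j-th component (aⱼ − 1)/(Σaᵢ − K).
Here Σaᵢ = 74 and K = 4, so p(yellow) = (9 − 1)/(74 − 4) = 8/70 ≈ 0.1143.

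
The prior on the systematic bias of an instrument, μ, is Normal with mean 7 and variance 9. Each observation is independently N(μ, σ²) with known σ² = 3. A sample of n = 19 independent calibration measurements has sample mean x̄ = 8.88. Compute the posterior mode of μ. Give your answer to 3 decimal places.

n = 19, x̄ = 8.88.
For a Normal prior and Normal likelihood with known variance, the posterior is Normal; its mode equals its mean, the precision-weighted average.
Prior precision 1/σ₀² = 1/9; data precision n/σ² = 19/3.
μ̂ = ((1/9)·7 + (19/3)·8.88) / (1/9 + 19/3) = (12829/225)/(58/9) = 12829/1450 ≈ 8.848.

μ̂_MAP = 8.848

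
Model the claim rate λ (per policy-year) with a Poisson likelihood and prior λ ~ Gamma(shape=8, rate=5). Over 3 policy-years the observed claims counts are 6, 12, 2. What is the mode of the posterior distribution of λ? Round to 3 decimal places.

λ̂_MAP = 3.375

Σxᵢ = 6+12+2 = 20, with n = 3.
Posterior ∝ λ^7e^(−5λ) · λ^20e^(−3λ) = λ^27e^(−8λ), i.e. Gamma(shape=28, rate=8).
The mode of a Gamma(a, b) with a ≥ 1 (shape–rate) is (a−1)/b = 27/8 ≈ 3.375.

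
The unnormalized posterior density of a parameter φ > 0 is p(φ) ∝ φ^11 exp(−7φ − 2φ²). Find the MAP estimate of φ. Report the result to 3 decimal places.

ℓ'(φ) = 11/φ − 7 − 4φ. Setting this to zero and multiplying by φ: 4φ² + 7φ − 11 = 0.
φ = (−7 + √(7² + 4·4·11)) / (2·4) = (−7 + √225) / 8 = (−7 + 15)/8 = 1.
ℓ''(φ) = −11/φ² − 4 < 0, confirming a maximum.

φ̂_MAP = 1.000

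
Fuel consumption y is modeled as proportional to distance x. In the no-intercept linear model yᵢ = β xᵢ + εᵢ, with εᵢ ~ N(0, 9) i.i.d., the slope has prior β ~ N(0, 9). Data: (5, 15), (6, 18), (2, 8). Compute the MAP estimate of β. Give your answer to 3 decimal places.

log p(β | y) = −Σ(yᵢ − βxᵢ)²/(2·9) − β²/(2·9) + const.
Setting the derivative to zero: Σxᵢ(yᵢ − βxᵢ)/9 − β/9 = 0, so β = Σxᵢyᵢ / (Σxᵢ² + σ²/τ²).
Σxᵢyᵢ = 5·15 + 6·18 + 2·8 = 199; Σxᵢ² = 65; σ²/τ² = 1.
β̂_MAP = 199 / (65 + 1) = 199/66 ≈ 3.015.

β̂_MAP = 3.015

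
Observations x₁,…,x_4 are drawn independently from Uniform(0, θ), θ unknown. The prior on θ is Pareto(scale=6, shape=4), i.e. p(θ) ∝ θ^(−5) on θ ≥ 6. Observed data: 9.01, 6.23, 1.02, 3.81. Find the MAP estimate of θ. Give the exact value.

θ̂_MAP = 9.01

The Uniform(0, θ) likelihood is θ^(−n) for θ ≥ max(xᵢ), zero otherwise. Here max(xᵢ) = 9.01.
Posterior ∝ θ^(−5) · θ^(−4) = θ^(−9) on θ ≥ max(6, 9.01) = 9.01.
This density is strictly decreasing in θ, so the posterior mode lies at the lower boundary of the support.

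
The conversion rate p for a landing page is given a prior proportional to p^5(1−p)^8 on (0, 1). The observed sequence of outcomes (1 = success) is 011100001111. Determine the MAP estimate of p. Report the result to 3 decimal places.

The prior density ∝ p^5(1−p)^8 is the kernel of Beta(6, 9).
Data: 7 successes in 12 trials (from the sequence). The binomial likelihood contributes p^7(1−p)^5, so the posterior is Beta(6+7, 9+5) = Beta(13, 14).
For Beta(a, b) with a, b > 1 the mode is (a−1)/(a+b−2) = 12/25 ≈ 0.480.

p̂_MAP = 0.480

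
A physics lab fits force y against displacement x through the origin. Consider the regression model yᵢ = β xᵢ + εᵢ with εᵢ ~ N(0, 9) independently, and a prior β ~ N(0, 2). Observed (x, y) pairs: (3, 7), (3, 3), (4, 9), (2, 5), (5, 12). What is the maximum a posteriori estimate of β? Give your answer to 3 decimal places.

log p(β | y) = −Σ(yᵢ − βxᵢ)²/(2·9) − β²/(2·2) + const.
Setting the derivative to zero: Σxᵢ(yᵢ − βxᵢ)/9 − β/2 = 0, so β = Σxᵢyᵢ / (Σxᵢ² + σ²/τ²).
Σxᵢyᵢ = 3·7 + 3·3 + 4·9 + 2·5 + 5·12 = 136; Σxᵢ² = 63; σ²/τ² = 4.5.
β̂_MAP = 136 / (63 + 4.5) = 136/67.5 ≈ 2.015.

β̂_MAP = 2.015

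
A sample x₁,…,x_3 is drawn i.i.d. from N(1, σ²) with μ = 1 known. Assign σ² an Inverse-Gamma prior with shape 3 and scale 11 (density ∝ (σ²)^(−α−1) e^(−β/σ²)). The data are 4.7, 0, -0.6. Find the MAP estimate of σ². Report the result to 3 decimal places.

Sum of squared deviations about the known mean: SS = (4.7−1)² + (0−1)² + (-0.6−1)² = 17.25.
The Normal likelihood contributes (σ²)^(−n/2) exp(−SS/(2σ²)), so the posterior is Inverse-Gamma(α + n/2, β + SS/2) = Inverse-Gamma(4.5, 19.625).
The mode of Inverse-Gamma(a, b) is b/(a+1) = 19.625/5.5 ≈ 3.568.

σ̂²_MAP = 3.568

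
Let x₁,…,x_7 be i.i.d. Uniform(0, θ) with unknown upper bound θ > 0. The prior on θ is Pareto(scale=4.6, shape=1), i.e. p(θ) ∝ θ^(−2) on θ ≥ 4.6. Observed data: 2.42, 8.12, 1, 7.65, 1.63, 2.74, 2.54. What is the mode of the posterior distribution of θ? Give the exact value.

θ̂_MAP = 8.12

The Uniform(0, θ) likelihood is θ^(−n) for θ ≥ max(xᵢ), zero otherwise. Here max(xᵢ) = 8.12.
Posterior ∝ θ^(−2) · θ^(−7) = θ^(−9) on θ ≥ max(4.6, 8.12) = 8.12.
This density is strictly decreasing in θ, so the posterior mode lies at the lower boundary of the support.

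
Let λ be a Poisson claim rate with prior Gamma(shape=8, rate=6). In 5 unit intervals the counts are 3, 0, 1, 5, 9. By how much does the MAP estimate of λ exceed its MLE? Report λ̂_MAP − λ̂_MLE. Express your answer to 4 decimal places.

MAP − MLE = -1.3273

Σxᵢ = 18. Posterior is Gamma(26, 11); MAP = (26−1)/11 = 25/11 ≈ 2.27273.
MLE = x̄ = 18/5 ≈ 3.60000.
Difference = 25/11 − 18/5 = -73/55 ≈ -1.3273.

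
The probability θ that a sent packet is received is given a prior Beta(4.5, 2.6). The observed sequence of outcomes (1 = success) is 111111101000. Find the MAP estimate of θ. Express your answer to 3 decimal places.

Prior: Beta(4.5, 2.6).
Data: 8 successes in 12 trials (from the sequence). The binomial likelihood contributes θ^8(1−θ)^4, so the posterior is Beta(4.5+8, 2.6+4) = Beta(12.5, 6.6).
For Beta(a, b) with a, b > 1 the mode is (a−1)/(a+b−2) = 11.5/17.1 ≈ 0.673.

θ̂_MAP = 0.673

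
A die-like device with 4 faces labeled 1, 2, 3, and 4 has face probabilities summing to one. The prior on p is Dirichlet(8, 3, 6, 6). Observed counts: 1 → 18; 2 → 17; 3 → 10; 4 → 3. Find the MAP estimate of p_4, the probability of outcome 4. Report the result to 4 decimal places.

The posterior is Dirichlet(αᵢ + nᵢ) = Dirichlet(26, 20, 16, 9).
For a Dirichlet(a₁,…,a_K) with all aᵢ > 1, the mode has j-th component (aⱼ − 1)/(Σaᵢ − K).
Here Σaᵢ = 71 and K = 4, so p_4 = (9 − 1)/(71 − 4) = 8/67 ≈ 0.1194.

MAP estimate: 0.1194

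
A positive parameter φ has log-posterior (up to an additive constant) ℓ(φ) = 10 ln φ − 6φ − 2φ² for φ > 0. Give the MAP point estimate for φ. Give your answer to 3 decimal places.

φ̂_MAP = 1.000

ℓ'(φ) = 10/φ − 6 − 4φ. Setting this to zero and multiplying by φ: 4φ² + 6φ − 10 = 0.
φ = (−6 + √(6² + 4·4·10)) / (2·4) = (−6 + √196) / 8 = (−6 + 14)/8 = 1.
ℓ''(φ) = −10/φ² − 4 < 0, confirming a maximum.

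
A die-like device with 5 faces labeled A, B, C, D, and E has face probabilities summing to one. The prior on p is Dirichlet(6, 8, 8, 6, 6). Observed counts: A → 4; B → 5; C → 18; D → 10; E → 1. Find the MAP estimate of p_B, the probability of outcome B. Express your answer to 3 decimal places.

The posterior is Dirichlet(αᵢ + nᵢ) = Dirichlet(10, 13, 26, 16, 7).
For a Dirichlet(a₁,…,a_K) with all aᵢ > 1, the mode has j-th component (aⱼ − 1)/(Σaᵢ − K).
Here Σaᵢ = 72 and K = 5, so p_B = (13 − 1)/(72 − 5) = 12/67 ≈ 0.179.

MAP estimate of p_B = 0.179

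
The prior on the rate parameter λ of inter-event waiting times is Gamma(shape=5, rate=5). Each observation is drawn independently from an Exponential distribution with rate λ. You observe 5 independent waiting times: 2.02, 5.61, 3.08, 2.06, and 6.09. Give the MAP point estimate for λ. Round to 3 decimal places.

The Exponential(rate=λ) likelihood is ∝ λ^n e^(−λΣtᵢ). Here n = 5 and Σtᵢ = 2.02 + 5.61 + 3.08 + 2.06 + 6.09 = 18.86.
Posterior ∝ λ^4e^(−5λ) · λ^5e^(−18.86λ) = λ^9e^(−23.86λ), i.e. Gamma(10, 23.86).
Mode = (a−1)/b = 9/23.86 ≈ 0.377.

λ̂_MAP = 0.377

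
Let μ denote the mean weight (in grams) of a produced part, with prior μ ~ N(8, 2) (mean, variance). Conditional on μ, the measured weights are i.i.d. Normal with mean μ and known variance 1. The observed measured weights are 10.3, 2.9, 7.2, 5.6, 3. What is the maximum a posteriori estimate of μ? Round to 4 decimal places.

μ̂_MAP = 6.0000

n = 5; x̄ = (10.3 + 2.9 + 7.2 + 5.6 + 3)/5 = 29/5 = 5.8.
For a Normal prior and Normal likelihood with known variance, the posterior is Normal; its mode equals its mean, the precision-weighted average.
Prior precision 1/σ₀² = 1/2 = 0.5; data precision n/σ² = 5/1 = 5.
μ̂ = (0.5·8 + 5·5.8) / (0.5 + 5) = 33/5.5 = 6.0000.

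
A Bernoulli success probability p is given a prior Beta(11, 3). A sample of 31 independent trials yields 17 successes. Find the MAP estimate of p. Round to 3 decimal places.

Prior: Beta(11, 3).
Data: 17 successes in 31 trials. The binomial likelihood contributes p^17(1−p)^14, so the posterior is Beta(11+17, 3+14) = Beta(28, 17).
For Beta(a, b) with a, b > 1 the mode is (a−1)/(a+b−2) = 27/43 ≈ 0.628.

p̂_MAP = 0.628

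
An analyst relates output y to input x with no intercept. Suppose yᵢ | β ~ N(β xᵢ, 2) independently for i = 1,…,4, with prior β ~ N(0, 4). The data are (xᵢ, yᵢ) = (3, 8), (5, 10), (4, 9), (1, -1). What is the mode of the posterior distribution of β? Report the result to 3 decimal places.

β̂_MAP = 2.117

log p(β | y) = −Σ(yᵢ − βxᵢ)²/(2·2) − β²/(2·4) + const.
Setting the derivative to zero: Σxᵢ(yᵢ − βxᵢ)/2 − β/4 = 0, so β = Σxᵢyᵢ / (Σxᵢ² + σ²/τ²).
Σxᵢyᵢ = 3·8 + 5·10 + 4·9 + 1·(-1) = 109; Σxᵢ² = 51; σ²/τ² = 0.5.
β̂_MAP = 109 / (51 + 0.5) = 109/51.5 ≈ 2.117.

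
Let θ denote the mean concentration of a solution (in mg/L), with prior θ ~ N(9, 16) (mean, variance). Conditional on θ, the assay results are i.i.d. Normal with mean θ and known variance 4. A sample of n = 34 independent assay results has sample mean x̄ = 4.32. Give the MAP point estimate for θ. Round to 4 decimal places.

θ̂_MAP = 4.3542

n = 34, x̄ = 4.32.
For a Normal prior and Normal likelihood with known variance, the posterior is Normal; its mode equals its mean, the precision-weighted average.
Prior precision 1/σ₀² = 1/16 = 0.0625; data precision n/σ² = 34/4 = 8.5.
θ̂ = (0.0625·9 + 8.5·4.32) / (0.0625 + 8.5) = 37.2825/8.5625 = 14913/3425 ≈ 4.3542.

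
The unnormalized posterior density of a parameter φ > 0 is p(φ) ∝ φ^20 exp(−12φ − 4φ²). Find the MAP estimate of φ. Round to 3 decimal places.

ℓ'(φ) = 20/φ − 12 − 8φ. Setting this to zero and multiplying by φ: 8φ² + 12φ − 20 = 0.
φ = (−12 + √(12² + 4·8·20)) / (2·8) = (−12 + √784) / 16 = (−12 + 28)/16 = 1.
ℓ''(φ) = −20/φ² − 8 < 0, confirming a maximum.

φ̂_MAP = 1.000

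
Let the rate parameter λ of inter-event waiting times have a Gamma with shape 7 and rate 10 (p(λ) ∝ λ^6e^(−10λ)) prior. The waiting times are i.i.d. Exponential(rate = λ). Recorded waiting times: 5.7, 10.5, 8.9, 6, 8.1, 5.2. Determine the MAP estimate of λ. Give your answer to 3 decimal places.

λ̂_MAP = 0.221

The Exponential(rate=λ) likelihood is ∝ λ^n e^(−λΣtᵢ). Here n = 6 and Σtᵢ = 5.7 + 10.5 + 8.9 + 6 + 8.1 + 5.2 = 44.4.
Posterior ∝ λ^6e^(−10λ) · λ^6e^(−44.4λ) = λ^12e^(−54.4λ), i.e. Gamma(13, 54.4).
Mode = (a−1)/b = 12/54.4 ≈ 0.221.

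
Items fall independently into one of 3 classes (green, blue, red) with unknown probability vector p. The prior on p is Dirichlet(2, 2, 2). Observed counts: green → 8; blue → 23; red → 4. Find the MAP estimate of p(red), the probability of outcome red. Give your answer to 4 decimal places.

MAP estimate of p(red) = 0.1316

The posterior is Dirichlet(αᵢ + nᵢ) = Dirichlet(10, 25, 6).
For a Dirichlet(a₁,…,a_K) with all aᵢ > 1, the mode has j-th component (aⱼ − 1)/(Σaᵢ − K).
Here Σaᵢ = 41 and K = 3, so p(red) = (6 − 1)/(41 − 3) = 5/38 ≈ 0.1316.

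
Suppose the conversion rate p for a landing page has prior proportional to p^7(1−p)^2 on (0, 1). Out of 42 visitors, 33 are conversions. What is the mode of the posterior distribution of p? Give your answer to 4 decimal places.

The prior density ∝ p^7(1−p)^2 is the kernel of Beta(8, 3).
Data: 33 successes in 42 trials. The binomial likelihood contributes p^33(1−p)^9, so the posterior is Beta(8+33, 3+9) = Beta(41, 12).
For Beta(a, b) with a, b > 1 the mode is (a−1)/(a+b−2) = 40/51 ≈ 0.7843.

p̂_MAP = 0.7843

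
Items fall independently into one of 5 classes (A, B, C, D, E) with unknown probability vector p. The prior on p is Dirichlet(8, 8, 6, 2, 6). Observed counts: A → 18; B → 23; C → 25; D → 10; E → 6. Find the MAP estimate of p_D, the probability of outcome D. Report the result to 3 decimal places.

MAP estimate of p_D = 0.103

The posterior is Dirichlet(αᵢ + nᵢ) = Dirichlet(26, 31, 31, 12, 12).
For a Dirichlet(a₁,…,a_K) with all aᵢ > 1, the mode has j-th component (aⱼ − 1)/(Σaᵢ − K).
Here Σaᵢ = 112 and K = 5, so p_D = (12 − 1)/(112 − 5) = 11/107 ≈ 0.103.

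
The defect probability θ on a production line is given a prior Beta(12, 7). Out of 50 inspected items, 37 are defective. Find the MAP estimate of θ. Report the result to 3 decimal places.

Prior: Beta(12, 7).
Data: 37 successes in 50 trials. The binomial likelihood contributes θ^37(1−θ)^13, so the posterior is Beta(12+37, 7+13) = Beta(49, 20).
For Beta(a, b) with a, b > 1 the mode is (a−1)/(a+b−2) = 48/67 ≈ 0.716.

θ̂_MAP = 0.716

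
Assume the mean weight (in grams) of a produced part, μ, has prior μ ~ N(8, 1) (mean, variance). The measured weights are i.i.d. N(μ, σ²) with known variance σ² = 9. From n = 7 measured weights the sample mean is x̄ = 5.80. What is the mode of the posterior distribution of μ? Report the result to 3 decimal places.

μ̂_MAP = 7.038

n = 7, x̄ = 5.80.
For a Normal prior and Normal likelihood with known variance, the posterior is Normal; its mode equals its mean, the precision-weighted average.
Prior precision 1/σ₀² = 1/1 = 1; data precision n/σ² = 7/9.
μ̂ = (1·8 + (7/9)·5.8) / (1 + 7/9) = (563/45)/(16/9) = 7.0375 ≈ 7.038.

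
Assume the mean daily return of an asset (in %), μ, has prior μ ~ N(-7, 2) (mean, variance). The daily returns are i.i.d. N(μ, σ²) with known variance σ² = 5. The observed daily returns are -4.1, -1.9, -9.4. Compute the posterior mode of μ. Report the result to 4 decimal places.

n = 3; x̄ = ((-4.1) + (-1.9) + (-9.4))/3 = -15.4/3 = -77/15 ≈ -5.1333.
For a Normal prior and Normal likelihood with known variance, the posterior is Normal; its mode equals its mean, the precision-weighted average.
Prior precision 1/σ₀² = 1/2 = 0.5; data precision n/σ² = 3/5 = 0.6.
μ̂ = (0.5·(-7) + 0.6·(-77/15)) / (0.5 + 0.6) = (-6.58)/1.1 = -329/55 ≈ -5.9818.

μ̂_MAP = -5.9818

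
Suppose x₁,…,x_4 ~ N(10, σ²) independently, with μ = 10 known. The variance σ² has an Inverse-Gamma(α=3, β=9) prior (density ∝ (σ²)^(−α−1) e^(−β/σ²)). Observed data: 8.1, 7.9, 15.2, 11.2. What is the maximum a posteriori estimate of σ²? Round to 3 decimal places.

σ̂²_MAP = 4.542

Sum of squared deviations about the known mean: SS = (8.1−10)² + (7.9−10)² + (15.2−10)² + (11.2−10)² = 36.5.
The Normal likelihood contributes (σ²)^(−n/2) exp(−SS/(2σ²)), so the posterior is Inverse-Gamma(α + n/2, β + SS/2) = Inverse-Gamma(5, 27.25).
The mode of Inverse-Gamma(a, b) is b/(a+1) = 27.25/6 ≈ 4.542.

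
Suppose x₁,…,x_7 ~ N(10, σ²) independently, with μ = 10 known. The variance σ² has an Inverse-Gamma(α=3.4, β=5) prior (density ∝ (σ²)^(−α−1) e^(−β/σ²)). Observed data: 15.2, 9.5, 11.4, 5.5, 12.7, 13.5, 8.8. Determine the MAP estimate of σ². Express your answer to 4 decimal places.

σ̂²_MAP = 5.0937

Sum of squared deviations about the known mean: SS = (15.2−10)² + (9.5−10)² + (11.4−10)² + (5.5−10)² + (12.7−10)² + (13.5−10)² + (8.8−10)² = 70.48.
The Normal likelihood contributes (σ²)^(−n/2) exp(−SS/(2σ²)), so the posterior is Inverse-Gamma(α + n/2, β + SS/2) = Inverse-Gamma(6.9, 40.24).
The mode of Inverse-Gamma(a, b) is b/(a+1) = 40.24/7.9 ≈ 5.0937.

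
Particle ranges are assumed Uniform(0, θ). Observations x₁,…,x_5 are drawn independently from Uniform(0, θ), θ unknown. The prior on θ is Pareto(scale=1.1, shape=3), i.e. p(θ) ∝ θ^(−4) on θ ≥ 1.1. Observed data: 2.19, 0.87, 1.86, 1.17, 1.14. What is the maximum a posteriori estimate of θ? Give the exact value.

The Uniform(0, θ) likelihood is θ^(−n) for θ ≥ max(xᵢ), zero otherwise. Here max(xᵢ) = 2.19.
Posterior ∝ θ^(−4) · θ^(−5) = θ^(−9) on θ ≥ max(1.1, 2.19) = 2.19.
This density is strictly decreasing in θ, so the posterior mode lies at the lower boundary of the support.

θ̂_MAP = 2.19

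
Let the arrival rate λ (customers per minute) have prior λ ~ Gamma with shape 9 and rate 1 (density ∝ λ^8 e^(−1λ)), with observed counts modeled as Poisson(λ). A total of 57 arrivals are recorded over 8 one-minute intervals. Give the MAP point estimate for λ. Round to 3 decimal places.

Σxᵢ = 57, n = 8.
Posterior ∝ λ^8e^(−1λ) · λ^57e^(−8λ) = λ^65e^(−9λ), i.e. Gamma(shape=66, rate=9).
The mode of a Gamma(a, b) with a ≥ 1 (shape–rate) is (a−1)/b = 65/9 ≈ 7.222.

λ̂_MAP = 7.222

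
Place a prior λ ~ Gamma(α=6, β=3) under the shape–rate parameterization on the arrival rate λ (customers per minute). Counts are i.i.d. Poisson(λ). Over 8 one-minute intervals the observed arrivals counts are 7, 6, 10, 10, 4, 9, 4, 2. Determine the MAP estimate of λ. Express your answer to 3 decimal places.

Σxᵢ = 7+6+10+10+4+9+4+2 = 52, with n = 8.
Posterior ∝ λ^5e^(−3λ) · λ^52e^(−8λ) = λ^57e^(−11λ), i.e. Gamma(shape=58, rate=11).
The mode of a Gamma(a, b) with a ≥ 1 (shape–rate) is (a−1)/b = 57/11 ≈ 5.182.

λ̂_MAP = 5.182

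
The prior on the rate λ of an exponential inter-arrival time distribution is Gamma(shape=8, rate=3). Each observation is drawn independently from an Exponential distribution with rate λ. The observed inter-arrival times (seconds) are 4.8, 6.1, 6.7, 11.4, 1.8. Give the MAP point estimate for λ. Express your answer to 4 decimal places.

The Exponential(rate=λ) likelihood is ∝ λ^n e^(−λΣtᵢ). Here n = 5 and Σtᵢ = 4.8 + 6.1 + 6.7 + 11.4 + 1.8 = 30.8.
Posterior ∝ λ^7e^(−3λ) · λ^5e^(−30.8λ) = λ^12e^(−33.8λ), i.e. Gamma(13, 33.8).
Mode = (a−1)/b = 12/33.8 ≈ 0.3550.

λ̂_MAP = 0.3550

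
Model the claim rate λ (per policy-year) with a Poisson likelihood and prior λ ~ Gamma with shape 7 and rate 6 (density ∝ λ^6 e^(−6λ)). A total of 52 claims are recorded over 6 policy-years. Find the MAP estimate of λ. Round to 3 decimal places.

λ̂_MAP = 4.833

Σxᵢ = 52, n = 6.
Posterior ∝ λ^6e^(−6λ) · λ^52e^(−6λ) = λ^58e^(−12λ), i.e. Gamma(shape=59, rate=12).
The mode of a Gamma(a, b) with a ≥ 1 (shape–rate) is (a−1)/b = 58/12 ≈ 4.833.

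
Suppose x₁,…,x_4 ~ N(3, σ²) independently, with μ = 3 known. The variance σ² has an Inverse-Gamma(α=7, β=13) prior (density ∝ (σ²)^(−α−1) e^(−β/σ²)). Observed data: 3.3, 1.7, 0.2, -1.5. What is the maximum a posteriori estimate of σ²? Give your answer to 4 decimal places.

Sum of squared deviations about the known mean: SS = (3.3−3)² + (1.7−3)² + (0.2−3)² + (-1.5−3)² = 29.87.
The Normal likelihood contributes (σ²)^(−n/2) exp(−SS/(2σ²)), so the posterior is Inverse-Gamma(α + n/2, β + SS/2) = Inverse-Gamma(9, 27.935).
The mode of Inverse-Gamma(a, b) is b/(a+1) = 27.935/10 ≈ 2.7935.

σ̂²_MAP = 2.7935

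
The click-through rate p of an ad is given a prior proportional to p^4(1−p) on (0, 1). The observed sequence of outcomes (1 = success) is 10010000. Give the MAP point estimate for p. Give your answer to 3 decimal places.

The prior density ∝ p^4(1−p)^1 is the kernel of Beta(5, 2).
Data: 2 successes in 8 trials (from the sequence). The binomial likelihood contributes p^2(1−p)^6, so the posterior is Beta(5+2, 2+6) = Beta(7, 8).
For Beta(a, b) with a, b > 1 the mode is (a−1)/(a+b−2) = 6/13 ≈ 0.462.

p̂_MAP = 0.462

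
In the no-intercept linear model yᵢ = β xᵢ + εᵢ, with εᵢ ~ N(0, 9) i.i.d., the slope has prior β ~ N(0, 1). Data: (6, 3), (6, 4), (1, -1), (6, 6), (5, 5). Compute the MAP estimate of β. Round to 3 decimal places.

log p(β | y) = −Σ(yᵢ − βxᵢ)²/(2·9) − β²/(2·1) + const.
Setting the derivative to zero: Σxᵢ(yᵢ − βxᵢ)/9 − β/1 = 0, so β = Σxᵢyᵢ / (Σxᵢ² + σ²/τ²).
Σxᵢyᵢ = 6·3 + 6·4 + 1·(-1) + 6·6 + 5·5 = 102; Σxᵢ² = 134; σ²/τ² = 9.
β̂_MAP = 102 / (134 + 9) = 102/143 ≈ 0.713.

β̂_MAP = 0.713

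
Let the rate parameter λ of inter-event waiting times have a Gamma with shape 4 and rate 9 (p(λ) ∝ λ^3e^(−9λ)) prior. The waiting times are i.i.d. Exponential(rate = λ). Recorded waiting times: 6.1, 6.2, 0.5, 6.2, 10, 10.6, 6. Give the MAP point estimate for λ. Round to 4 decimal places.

The Exponential(rate=λ) likelihood is ∝ λ^n e^(−λΣtᵢ). Here n = 7 and Σtᵢ = 6.1 + 6.2 + 0.5 + 6.2 + 10 + 10.6 + 6 = 45.6.
Posterior ∝ λ^3e^(−9λ) · λ^7e^(−45.6λ) = λ^10e^(−54.6λ), i.e. Gamma(11, 54.6).
Mode = (a−1)/b = 10/54.6 ≈ 0.1832.

λ̂_MAP = 0.1832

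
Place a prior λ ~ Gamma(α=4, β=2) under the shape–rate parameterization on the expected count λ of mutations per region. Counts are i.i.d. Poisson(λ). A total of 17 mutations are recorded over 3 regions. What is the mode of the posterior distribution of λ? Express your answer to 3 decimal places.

λ̂_MAP = 4.000

Σxᵢ = 17, n = 3.
Posterior ∝ λ^3e^(−2λ) · λ^17e^(−3λ) = λ^20e^(−5λ), i.e. Gamma(shape=21, rate=5).
The mode of a Gamma(a, b) with a ≥ 1 (shape–rate) is (a−1)/b = 20/5 ≈ 4.000.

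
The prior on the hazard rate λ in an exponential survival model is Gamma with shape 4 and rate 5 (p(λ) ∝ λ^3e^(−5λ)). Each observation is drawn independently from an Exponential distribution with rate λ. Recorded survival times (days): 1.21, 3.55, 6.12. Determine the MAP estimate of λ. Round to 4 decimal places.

The Exponential(rate=λ) likelihood is ∝ λ^n e^(−λΣtᵢ). Here n = 3 and Σtᵢ = 1.21 + 3.55 + 6.12 = 10.88.
Posterior ∝ λ^3e^(−5λ) · λ^3e^(−10.88λ) = λ^6e^(−15.88λ), i.e. Gamma(7, 15.88).
Mode = (a−1)/b = 6/15.88 ≈ 0.3778.

λ̂_MAP = 0.3778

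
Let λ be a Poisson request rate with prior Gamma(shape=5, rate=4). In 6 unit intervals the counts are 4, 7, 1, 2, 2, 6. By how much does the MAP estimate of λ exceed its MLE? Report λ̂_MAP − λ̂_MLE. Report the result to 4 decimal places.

Σxᵢ = 22. Posterior is Gamma(27, 10); MAP = (27−1)/10 = 26/10 ≈ 2.60000.
MLE = x̄ = 22/6 ≈ 3.66667.
Difference = 26/10 − 22/6 = -16/15 ≈ -1.0667.

MAP − MLE = -1.0667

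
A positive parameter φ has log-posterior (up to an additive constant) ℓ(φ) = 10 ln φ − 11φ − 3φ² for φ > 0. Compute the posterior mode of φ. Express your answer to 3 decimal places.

ℓ'(φ) = 10/φ − 11 − 6φ. Setting this to zero and multiplying by φ: 6φ² + 11φ − 10 = 0.
φ = (−11 + √(11² + 4·6·10)) / (2·6) = (−11 + √361) / 12 = (−11 + 19)/12 = 2/3.
ℓ''(φ) = −10/φ² − 6 < 0, confirming a maximum.

φ̂_MAP = 0.667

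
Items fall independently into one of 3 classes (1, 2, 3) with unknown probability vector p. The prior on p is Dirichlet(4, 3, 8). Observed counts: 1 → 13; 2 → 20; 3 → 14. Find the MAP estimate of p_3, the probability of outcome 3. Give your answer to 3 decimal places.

MAP estimate: 0.356

The posterior is Dirichlet(αᵢ + nᵢ) = Dirichlet(17, 23, 22).
For a Dirichlet(a₁,…,a_K) with all aᵢ > 1, the mode has j-th component (aⱼ − 1)/(Σaᵢ − K).
Here Σaᵢ = 62 and K = 3, so p_3 = (22 − 1)/(62 − 3) = 21/59 ≈ 0.356.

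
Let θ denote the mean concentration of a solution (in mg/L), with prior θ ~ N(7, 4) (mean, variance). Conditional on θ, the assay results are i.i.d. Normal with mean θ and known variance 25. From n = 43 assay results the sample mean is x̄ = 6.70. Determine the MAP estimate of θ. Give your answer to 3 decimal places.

n = 43, x̄ = 6.70.
For a Normal prior and Normal likelihood with known variance, the posterior is Normal; its mode equals its mean, the precision-weighted average.
Prior precision 1/σ₀² = 1/4 = 0.25; data precision n/σ² = 43/25 = 1.72.
θ̂ = (0.25·7 + 1.72·6.7) / (0.25 + 1.72) = 13.274/1.97 = 6637/985 ≈ 6.738.

θ̂_MAP = 6.738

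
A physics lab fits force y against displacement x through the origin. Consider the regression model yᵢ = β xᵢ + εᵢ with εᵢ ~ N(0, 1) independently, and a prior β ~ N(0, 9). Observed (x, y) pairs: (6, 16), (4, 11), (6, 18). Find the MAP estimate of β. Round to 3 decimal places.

β̂_MAP = 2.815

log p(β | y) = −Σ(yᵢ − βxᵢ)²/(2·1) − β²/(2·9) + const.
Setting the derivative to zero: Σxᵢ(yᵢ − βxᵢ)/1 − β/9 = 0, so β = Σxᵢyᵢ / (Σxᵢ² + σ²/τ²).
Σxᵢyᵢ = 6·16 + 4·11 + 6·18 = 248; Σxᵢ² = 88; σ²/τ² = 1/9.
β̂_MAP = 248 / (88 + 1/9) = 248/(793/9) = 2232/793 ≈ 2.815.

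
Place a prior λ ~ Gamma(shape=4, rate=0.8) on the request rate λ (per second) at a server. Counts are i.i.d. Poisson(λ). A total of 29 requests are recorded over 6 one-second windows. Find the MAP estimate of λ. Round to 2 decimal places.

λ̂_MAP = 4.71

Σxᵢ = 29, n = 6.
Posterior ∝ λ^3e^(−0.8λ) · λ^29e^(−6λ) = λ^32e^(−6.8λ), i.e. Gamma(shape=33, rate=6.8).
The mode of a Gamma(a, b) with a ≥ 1 (shape–rate) is (a−1)/b = 32/6.8 ≈ 4.71.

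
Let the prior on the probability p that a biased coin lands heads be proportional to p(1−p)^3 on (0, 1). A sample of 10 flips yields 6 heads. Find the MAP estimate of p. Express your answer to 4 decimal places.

p̂_MAP = 0.5000

The prior density ∝ p(1−p)^3 is the kernel of Beta(2, 4).
Data: 6 successes in 10 trials. The binomial likelihood contributes p^6(1−p)^4, so the posterior is Beta(2+6, 4+4) = Beta(8, 8).
For Beta(a, b) with a, b > 1 the mode is (a−1)/(a+b−2) = 7/14 ≈ 0.5000.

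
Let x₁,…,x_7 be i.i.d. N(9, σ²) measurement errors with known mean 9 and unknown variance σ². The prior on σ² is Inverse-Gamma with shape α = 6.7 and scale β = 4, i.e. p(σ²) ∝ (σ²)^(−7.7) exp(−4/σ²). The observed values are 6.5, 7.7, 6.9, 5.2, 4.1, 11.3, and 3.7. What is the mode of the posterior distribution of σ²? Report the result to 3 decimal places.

σ̂²_MAP = 4.115

Sum of squared deviations about the known mean: SS = (6.5−9)² + (7.7−9)² + (6.9−9)² + (5.2−9)² + (4.1−9)² + (11.3−9)² + (3.7−9)² = 84.18.
The Normal likelihood contributes (σ²)^(−n/2) exp(−SS/(2σ²)), so the posterior is Inverse-Gamma(α + n/2, β + SS/2) = Inverse-Gamma(10.2, 46.09).
The mode of Inverse-Gamma(a, b) is b/(a+1) = 46.09/11.2 ≈ 4.115.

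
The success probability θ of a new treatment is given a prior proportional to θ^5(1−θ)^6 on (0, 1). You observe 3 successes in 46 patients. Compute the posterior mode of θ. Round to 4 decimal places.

The prior density ∝ θ^5(1−θ)^6 is the kernel of Beta(6, 7).
Data: 3 successes in 46 trials. The binomial likelihood contributes θ^3(1−θ)^43, so the posterior is Beta(6+3, 7+43) = Beta(9, 50).
For Beta(a, b) with a, b > 1 the mode is (a−1)/(a+b−2) = 8/57 ≈ 0.1404.

θ̂_MAP = 0.1404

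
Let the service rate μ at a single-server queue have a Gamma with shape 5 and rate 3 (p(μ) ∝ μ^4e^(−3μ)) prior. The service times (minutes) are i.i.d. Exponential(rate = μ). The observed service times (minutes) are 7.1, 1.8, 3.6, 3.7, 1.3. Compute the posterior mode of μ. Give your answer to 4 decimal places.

The Exponential(rate=μ) likelihood is ∝ μ^n e^(−μΣtᵢ). Here n = 5 and Σtᵢ = 7.1 + 1.8 + 3.6 + 3.7 + 1.3 = 17.5.
Posterior ∝ μ^4e^(−3μ) · μ^5e^(−17.5μ) = μ^9e^(−20.5μ), i.e. Gamma(10, 20.5).
Mode = (a−1)/b = 9/20.5 ≈ 0.4390.

μ̂_MAP = 0.4390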